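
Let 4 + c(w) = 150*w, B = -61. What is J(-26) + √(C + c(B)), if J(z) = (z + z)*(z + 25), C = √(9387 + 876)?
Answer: 52 + √(-9154 + √10263) ≈ 52.0 + 95.146*I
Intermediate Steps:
C = √10263 ≈ 101.31
J(z) = 2*z*(25 + z) (J(z) = (2*z)*(25 + z) = 2*z*(25 + z))
c(w) = -4 + 150*w
J(-26) + √(C + c(B)) = 2*(-26)*(25 - 26) + √(√10263 + (-4 + 150*(-61))) = 2*(-26)*(-1) + √(√10263 + (-4 - 9150)) = 52 + √(√10263 - 9154) = 52 + √(-9154 + √10263)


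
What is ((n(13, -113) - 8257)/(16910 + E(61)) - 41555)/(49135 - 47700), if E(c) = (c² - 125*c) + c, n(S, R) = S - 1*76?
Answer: -108601501/3750229 ≈ -28.959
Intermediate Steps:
n(S, R) = -76 + S (n(S, R) = S - 76 = -76 + S)
E(c) = c² - 124*c
((n(13, -113) - 8257)/(16910 + E(61)) - 41555)/(49135 - 47700) = (((-76 + 13) - 8257)/(16910 + 61*(-124 + 61)) - 41555)/(49135 - 47700) = ((-63 - 8257)/(16910 + 61*(-63)) - 41555)/1435 = (-8320/(16910 - 3843) - 41555)*(1/1435) = (-8320/13067 - 41555)*(1/1435) = -543007505/13067*1/1435 = -108601501/3750229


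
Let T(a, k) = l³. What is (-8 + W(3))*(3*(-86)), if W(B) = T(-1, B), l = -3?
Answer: 9030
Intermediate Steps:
T(a, k) = -27 (T(a, k) = (-3)³ = -27)
W(B) = -27
(-8 + W(3))*(3*(-86)) = (-8 - 27)*(3*(-86)) = -35*(-258) = 9030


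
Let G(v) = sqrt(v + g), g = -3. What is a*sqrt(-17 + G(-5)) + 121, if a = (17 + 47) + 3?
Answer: 121 + 67*sqrt(-17 + 2*I*sqrt(2)) ≈ 143.9 + 277.2*I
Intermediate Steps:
G(v) = sqrt(-3 + v) (G(v) = sqrt(v - 3) = sqrt(-3 + v))
a = 67 (a = 64 + 3 = 67)
a*sqrt(-17 + G(-5)) + 121 = 67*sqrt(-17 + sqrt(-3 - 5)) + 121 = 67*sqrt(-17 + sqrt(-8)) + 121 = 67*sqrt(-17 + 2*I*sqrt(2)) + 121 = 121 + 67*sqrt(-17 + 2*I*sqrt(2))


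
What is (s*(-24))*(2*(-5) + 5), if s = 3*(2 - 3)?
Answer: -360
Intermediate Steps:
s = -3 (s = 3*(-1) = -3)
(s*(-24))*(2*(-5) + 5) = (-3*(-24))*(2*(-5) + 5) = 72*(-10 + 5) = 72*(-5) = -360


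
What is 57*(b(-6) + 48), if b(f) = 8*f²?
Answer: 19152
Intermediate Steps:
57*(b(-6) + 48) = 57*(8*(-6)² + 48) = 57*(8*36 + 48) = 57*(288 + 48) = 57*336 = 19152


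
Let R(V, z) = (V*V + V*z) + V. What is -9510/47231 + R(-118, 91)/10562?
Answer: 22230044/249426911 ≈ 0.089124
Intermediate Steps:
R(V, z) = V + V² + V*z (R(V, z) = (V² + V*z) + V = V + V² + V*z)
-9510/47231 + R(-118, 91)/10562 = -9510/47231 - 118*(1 - 118 + 91)/10562 = -9510*1/47231 - 118*(-26)*(1/10562) = -9510/47231 + 3068*(1/10562) = -9510/47231 + 1534/5281 = 22230044/249426911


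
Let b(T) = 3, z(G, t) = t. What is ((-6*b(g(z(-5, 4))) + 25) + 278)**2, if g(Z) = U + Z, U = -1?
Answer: 81225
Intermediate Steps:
g(Z) = -1 + Z
((-6*b(g(z(-5, 4))) + 25) + 278)**2 = ((-6*3 + 25) + 278)**2 = ((-18 + 25) + 278)**2 = (7 + 278)**2 = 285**2 = 81225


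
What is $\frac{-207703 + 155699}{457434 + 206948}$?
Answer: $- \frac{26002}{332191} \approx -0.078274$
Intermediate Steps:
$\frac{-207703 + 155699}{457434 + 206948} = - \frac{52004}{664382} = \left(-52004\right) \frac{1}{664382} = - \frac{26002}{332191}$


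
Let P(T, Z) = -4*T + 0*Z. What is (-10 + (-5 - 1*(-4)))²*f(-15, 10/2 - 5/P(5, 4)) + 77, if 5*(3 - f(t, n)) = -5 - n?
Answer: 13761/20 ≈ 688.05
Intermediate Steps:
P(T, Z) = -4*T (P(T, Z) = -4*T + 0 = -4*T)
f(t, n) = 4 + n/5 (f(t, n) = 3 - (-5 - n)/5 = 3 + (1 + n/5) = 4 + n/5)
(-10 + (-5 - 1*(-4)))²*f(-15, 10/2 - 5/P(5, 4)) + 77 = (-10 + (-5 - 1*(-4)))²*(4 + (10/2 - 5/((-4*5)))/5) + 77 = (-10 + (-5 + 4))²*(4 + (10*(½) - 5/(-20))/5) + 77 = (-10 - 1)²*(4 + (5 - 5*(-1/20))/5) + 77 = (-11)²*(4 + (5 + ¼)/5) + 77 = 121*(4 + (⅕)*(21/4)) + 77 = 121*(4 + 21/20) + 77 = 121*(101/20) + 77 = 12221/20 + 77 = 13761/20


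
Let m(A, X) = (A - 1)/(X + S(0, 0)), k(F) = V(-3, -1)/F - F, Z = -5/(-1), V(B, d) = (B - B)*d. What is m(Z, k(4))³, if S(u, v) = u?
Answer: -1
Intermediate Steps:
V(B, d) = 0 (V(B, d) = 0*d = 0)
Z = 5 (Z = -5*(-1) = 5)
k(F) = -F (k(F) = 0/F - F = 0 - F = -F)
m(A, X) = (-1 + A)/X (m(A, X) = (A - 1)/(X + 0) = (-1 + A)/X)
m(Z, k(4))³ = ((-1 + 5)/((-1*4)))³ = (4/(-4))³ = (-¼*4)³ = (-1)³ = -1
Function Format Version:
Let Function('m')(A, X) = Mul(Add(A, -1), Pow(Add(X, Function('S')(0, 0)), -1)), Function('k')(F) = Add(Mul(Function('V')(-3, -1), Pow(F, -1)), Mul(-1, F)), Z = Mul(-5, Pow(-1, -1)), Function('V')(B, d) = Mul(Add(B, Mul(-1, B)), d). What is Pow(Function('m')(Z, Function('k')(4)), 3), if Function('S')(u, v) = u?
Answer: -1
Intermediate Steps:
Function('V')(B, d) = 0 (Function('V')(B, d) = Mul(0, d) = 0)
Z = 5 (Z = Mul(-5, -1) = 5)
Function('k')(F) = Mul(-1, F) (Function('k')(F) = Add(Mul(0, Pow(F, -1)), Mul(-1, F)) = Add(0, Mul(-1, F)) = Mul(-1, F))
Function('m')(A, X) = Mul(Pow(X, -1), Add(-1, A)) (Function('m')(A, X) = Mul(Add(A, -1), Pow(Add(X, 0), -1)) = Mul(Add(-1, A), Pow(X, -1)) = Mul(Pow(X, -1), Add(-1, A)))
Pow(Function('m')(Z, Function('k')(4)), 3) = Pow(Mul(Pow(Mul(-1, 4), -1), Add(-1, 5)), 3) = Pow(Mul(Pow(-4, -1), 4), 3) = Pow(Mul(Rational(-1, 4), 4), 3) = Pow(-1, 3) = -1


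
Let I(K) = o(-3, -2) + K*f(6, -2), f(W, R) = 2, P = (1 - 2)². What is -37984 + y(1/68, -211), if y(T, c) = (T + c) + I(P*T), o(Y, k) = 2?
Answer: -2597121/68 ≈ -38193.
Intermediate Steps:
P = 1 (P = (-1)² = 1)
I(K) = 2 + 2*K (I(K) = 2 + K*2 = 2 + 2*K)
y(T, c) = 2 + c + 3*T (y(T, c) = (T + c) + (2 + 2*(1*T)) = (T + c) + (2 + 2*T) = 2 + c + 3*T)
-37984 + y(1/68, -211) = -37984 + (2 - 211 + 3/68) = -37984 - 14209/68 = -2597121/68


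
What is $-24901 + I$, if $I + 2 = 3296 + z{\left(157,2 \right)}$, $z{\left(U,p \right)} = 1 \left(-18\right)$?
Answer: $-21625$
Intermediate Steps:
$z{\left(U,p \right)} = -18$
$I = 3276$ ($I = -2 + \left(3296 - 18\right) = -2 + 3278 = 3276$)
$-24901 + I = -24901 + 3276 = -21625$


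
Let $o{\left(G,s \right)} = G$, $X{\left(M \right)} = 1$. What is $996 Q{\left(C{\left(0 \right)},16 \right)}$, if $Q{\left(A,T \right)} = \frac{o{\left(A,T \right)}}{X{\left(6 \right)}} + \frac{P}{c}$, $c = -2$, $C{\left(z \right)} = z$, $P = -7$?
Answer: $3486$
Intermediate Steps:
$Q{\left(A,T \right)} = \frac{7}{2} + A$ ($Q{\left(A,T \right)} = \frac{A}{1} - \frac{7}{-2} = A 1 - - \frac{7}{2} = A + \frac{7}{2} = \frac{7}{2} + A$)
$996 Q{\left(C{\left(0 \right)},16 \right)} = 996 \left(\frac{7}{2} + 0\right) = 996 \cdot \frac{7}{2} = 3486$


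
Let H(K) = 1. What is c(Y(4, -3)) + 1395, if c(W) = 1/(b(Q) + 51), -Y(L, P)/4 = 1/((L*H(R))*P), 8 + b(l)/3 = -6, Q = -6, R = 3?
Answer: 12556/9 ≈ 1395.1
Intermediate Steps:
b(l) = -42 (b(l) = -24 + 3*(-6) = -24 - 18 = -42)
Y(L, P) = -4/(L*P) (Y(L, P) = -4*1/(L*P) = -4/(L*P))
c(W) = ⅑ (c(W) = 1/(-42 + 51) = 1/9 = ⅑)
c(Y(4, -3)) + 1395 = ⅑ + 1395 = 12556/9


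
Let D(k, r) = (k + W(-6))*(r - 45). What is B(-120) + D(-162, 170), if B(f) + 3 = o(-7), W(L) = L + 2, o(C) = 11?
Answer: -20742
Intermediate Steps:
W(L) = 2 + L
B(f) = 8 (B(f) = -3 + 11 = 8)
D(k, r) = (-45 + r)*(-4 + k) (D(k, r) = (k + (2 - 6))*(r - 45) = (k - 4)*(-45 + r) = (-4 + k)*(-45 + r) = (-45 + r)*(-4 + k))
B(-120) + D(-162, 170) = 8 + (180 - 45*(-162) - 4*170 - 162*170) = 8 + (180 + 7290 - 680 - 27540) = 8 - 20750 = -20742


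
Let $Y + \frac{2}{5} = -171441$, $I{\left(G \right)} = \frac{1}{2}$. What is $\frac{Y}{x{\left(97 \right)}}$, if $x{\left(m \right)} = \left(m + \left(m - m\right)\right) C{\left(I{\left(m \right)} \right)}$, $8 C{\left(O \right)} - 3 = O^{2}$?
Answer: $- \frac{2110048}{485} \approx -4350.6$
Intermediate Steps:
$I{\left(G \right)} = \frac{1}{2}$
$C{\left(O \right)} = \frac{3}{8} + \frac{O^{2}}{8}$
$Y = - \frac{857207}{5}$ ($Y = - \frac{2}{5} - 171441 = - \frac{857207}{5} \approx -1.7144 \cdot 10^{5}$)
$x{\left(m \right)} = \frac{13 m}{32}$ ($x{\left(m \right)} = \left(m + \left(m - m\right)\right) \left(\frac{3}{8} + \frac{1}{8 \cdot 4}\right) = \left(m + 0\right) \left(\frac{3}{8} + \frac{1}{8} \cdot \frac{1}{4}\right) = m \left(\frac{3}{8} + \frac{1}{32}\right) = m \frac{13}{32} = \frac{13 m}{32}$)
$\frac{Y}{x{\left(97 \right)}} = - \frac{857207}{5 \cdot \frac{13}{32} \cdot 97} = - \frac{857207}{5 \cdot \frac{1261}{32}} = \left(- \frac{857207}{5}\right) \frac{32}{1261} = - \frac{2110048}{485}$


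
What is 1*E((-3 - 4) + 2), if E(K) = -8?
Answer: -8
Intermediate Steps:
1*E((-3 - 4) + 2) = 1*(-8) = -8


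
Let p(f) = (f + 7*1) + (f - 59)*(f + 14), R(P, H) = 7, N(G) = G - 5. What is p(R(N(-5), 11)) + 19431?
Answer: 18353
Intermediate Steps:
N(G) = -5 + G
p(f) = 7 + f + (-59 + f)*(14 + f) (p(f) = (f + 7) + (-59 + f)*(14 + f) = (7 + f) + (-59 + f)*(14 + f) = 7 + f + (-59 + f)*(14 + f))
p(R(N(-5), 11)) + 19431 = (-819 + 7**2 - 44*7) + 19431 = (-819 + 49 - 308) + 19431 = -1078 + 19431 = 18353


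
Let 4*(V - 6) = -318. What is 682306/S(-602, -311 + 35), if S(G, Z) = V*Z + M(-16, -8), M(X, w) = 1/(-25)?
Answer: 17057650/507149 ≈ 33.634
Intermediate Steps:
M(X, w) = -1/25
V = -147/2 (V = 6 + (1/4)*(-318) = 6 - 159/2 = -147/2 ≈ -73.500)
S(G, Z) = -1/25 - 147*Z/2 (S(G, Z) = -147*Z/2 - 1/25 = -1/25 - 147*Z/2)
682306/S(-602, -311 + 35) = 682306/(-1/25 - 147*(-311 + 35)/2) = 682306/(-1/25 - 147/2*(-276)) = 682306/(-1/25 + 20286) = 682306/(507149/25) = 682306*(25/507149) = 17057650/507149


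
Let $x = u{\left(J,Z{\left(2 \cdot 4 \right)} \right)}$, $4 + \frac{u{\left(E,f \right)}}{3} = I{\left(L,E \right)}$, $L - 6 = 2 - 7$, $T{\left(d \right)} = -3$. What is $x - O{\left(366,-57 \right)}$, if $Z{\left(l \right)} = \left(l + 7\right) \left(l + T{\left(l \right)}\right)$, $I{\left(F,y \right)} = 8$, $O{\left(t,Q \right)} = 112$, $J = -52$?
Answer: $-100$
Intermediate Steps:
$L = 1$ ($L = 6 + \left(2 - 7\right) = 6 - 5 = 1$)
$Z{\left(l \right)} = \left(-3 + l\right) \left(7 + l\right)$ ($Z{\left(l \right)} = \left(l + 7\right) \left(l - 3\right) = \left(7 + l\right) \left(-3 + l\right) = \left(-3 + l\right) \left(7 + l\right)$)
$u{\left(E,f \right)} = 12$ ($u{\left(E,f \right)} = -12 + 3 \cdot 8 = -12 + 24 = 12$)
$x = 12$
$x - O{\left(366,-57 \right)} = 12 - 112 = -100$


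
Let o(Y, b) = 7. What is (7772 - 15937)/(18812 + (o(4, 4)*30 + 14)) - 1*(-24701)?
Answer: 470200071/19036 ≈ 24701.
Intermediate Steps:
(7772 - 15937)/(18812 + (o(4, 4)*30 + 14)) - 1*(-24701) = (7772 - 15937)/(18812 + (7*30 + 14)) - 1*(-24701) = -8165/(18812 + (210 + 14)) + 24701 = -8165/(18812 + 224) + 24701 = -8165/19036 + 24701 = 470200071/19036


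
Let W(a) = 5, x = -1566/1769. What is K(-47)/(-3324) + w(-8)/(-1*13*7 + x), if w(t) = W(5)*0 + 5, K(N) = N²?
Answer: -2679053/3726204 ≈ -0.71898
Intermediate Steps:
x = -54/61 (x = -1566*1/1769 = -54/61 ≈ -0.88525)
w(t) = 5 (w(t) = 5*0 + 5 = 0 + 5 = 5)
K(-47)/(-3324) + w(-8)/(-1*13*7 + x) = (-47)²/(-3324) + 5/(-1*13*7 - 54/61) = 2209*(-1/3324) + 5/(-13*7 - 54/61) = -2209/3324 + 5/(-91 - 54/61) = -2209/3324 + 5/(-5605/61) = -2209/3324 + 5*(-61/5605) = -2209/3324 - 61/1121 = -2679053/3726204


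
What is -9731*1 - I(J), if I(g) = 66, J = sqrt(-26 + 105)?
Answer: -9797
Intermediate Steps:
J = sqrt(79) ≈ 8.8882
-9731*1 - I(J) = -9731*1 - 1*66 = -9731 - 66 = -9797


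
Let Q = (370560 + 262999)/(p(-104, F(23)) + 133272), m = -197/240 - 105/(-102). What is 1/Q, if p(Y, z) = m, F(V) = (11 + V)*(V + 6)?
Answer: 543750611/2584920720 ≈ 0.21035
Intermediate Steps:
F(V) = (6 + V)*(11 + V) (F(V) = (11 + V)*(6 + V) = (6 + V)*(11 + V))
m = 851/4080 (m = -197*1/240 - 105*(-1/102) = -197/240 + 35/34 = 851/4080 ≈ 0.20858)
p(Y, z) = 851/4080
Q = 2584920720/543750611 (Q = (370560 + 262999)/(851/4080 + 133272) = 633559/(543750611/4080) = 633559*(4080/543750611) = 2584920720/543750611 ≈ 4.7539)
1/Q = 1/(2584920720/543750611) = 543750611/2584920720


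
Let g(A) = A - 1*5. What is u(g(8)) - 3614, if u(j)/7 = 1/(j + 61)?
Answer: -231289/64 ≈ -3613.9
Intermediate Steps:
g(A) = -5 + A (g(A) = A - 5 = -5 + A)
u(j) = 7/(61 + j) (u(j) = 7/(j + 61) = 7/(61 + j))
u(g(8)) - 3614 = 7/(61 + (-5 + 8)) - 3614 = 7/(61 + 3) - 3614 = 7/64 - 3614 = -231289/64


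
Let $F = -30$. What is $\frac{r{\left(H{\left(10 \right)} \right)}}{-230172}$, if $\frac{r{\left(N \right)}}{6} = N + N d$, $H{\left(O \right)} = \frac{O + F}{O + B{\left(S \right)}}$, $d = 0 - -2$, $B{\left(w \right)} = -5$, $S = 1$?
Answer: $\frac{6}{19181} \approx 0.00031281$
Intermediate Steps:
$d = 2$ ($d = 0 + 2 = 2$)
$H{\left(O \right)} = \frac{-30 + O}{-5 + O}$ ($H{\left(O \right)} = \frac{O - 30}{O - 5} = \frac{-30 + O}{-5 + O}$)
$r{\left(N \right)} = 18 N$ ($r{\left(N \right)} = 6 \left(N + N 2\right) = 6 \left(N + 2 N\right) = 6 \cdot 3 N = 18 N$)
$\frac{r{\left(H{\left(10 \right)} \right)}}{-230172} = \frac{18 \frac{-30 + 10}{-5 + 10}}{-230172} = 18 \cdot \frac{1}{5} \left(-20\right) \left(- \frac{1}{230172}\right) = 18 \left(-4\right) \left(- \frac{1}{230172}\right) = \left(-72\right) \left(- \frac{1}{230172}\right) = \frac{6}{19181}$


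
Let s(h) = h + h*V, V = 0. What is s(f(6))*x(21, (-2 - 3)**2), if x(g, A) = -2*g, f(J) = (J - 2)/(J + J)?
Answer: -14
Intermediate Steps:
f(J) = (-2 + J)/(2*J) (f(J) = (-2 + J)/((2*J)) = (-2 + J)*(1/(2*J)) = (-2 + J)/(2*J))
s(h) = h (s(h) = h + h*0 = h + 0 = h)
s(f(6))*x(21, (-2 - 3)**2) = ((1/2)*(-2 + 6)/6)*(-2*21) = ((1/2)*(1/6)*4)*(-42) = (1/3)*(-42) = -14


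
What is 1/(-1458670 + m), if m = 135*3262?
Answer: -1/1018300 ≈ -9.8203e-7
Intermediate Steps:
m = 440370
1/(-1458670 + m) = 1/(-1458670 + 440370) = 1/(-1018300) = -1/1018300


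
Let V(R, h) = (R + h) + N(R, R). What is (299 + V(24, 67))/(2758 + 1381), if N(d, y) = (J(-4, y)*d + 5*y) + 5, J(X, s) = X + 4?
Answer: 515/4139 ≈ 0.12443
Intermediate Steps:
J(X, s) = 4 + X
N(d, y) = 5 + 5*y (N(d, y) = ((4 - 4)*d + 5*y) + 5 = (0*d + 5*y) + 5 = (0 + 5*y) + 5 = 5*y + 5 = 5 + 5*y)
V(R, h) = 5 + h + 6*R (V(R, h) = (R + h) + (5 + 5*R) = 5 + h + 6*R)
(299 + V(24, 67))/(2758 + 1381) = (299 + (5 + 67 + 6*24))/(2758 + 1381) = (299 + (5 + 67 + 144))/4139 = (299 + 216)*(1/4139) = 515*(1/4139) = 515/4139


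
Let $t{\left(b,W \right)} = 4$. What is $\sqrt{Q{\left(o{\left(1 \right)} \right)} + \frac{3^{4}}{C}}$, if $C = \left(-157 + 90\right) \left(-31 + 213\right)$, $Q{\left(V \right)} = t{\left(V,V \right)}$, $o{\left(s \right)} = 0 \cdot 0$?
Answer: $\frac{\sqrt{593786830}}{12194} \approx 1.9983$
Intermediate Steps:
$o{\left(s \right)} = 0$
$Q{\left(V \right)} = 4$
$C = -12194$ ($C = \left(-67\right) 182 = -12194$)
$\sqrt{Q{\left(o{\left(1 \right)} \right)} + \frac{3^{4}}{C}} = \sqrt{4 + \frac{3^{4}}{-12194}} = \sqrt{4 + 81 \left(- \frac{1}{12194}\right)} = \sqrt{4 - \frac{81}{12194}} = \sqrt{\frac{48695}{12194}} = \frac{\sqrt{593786830}}{12194}$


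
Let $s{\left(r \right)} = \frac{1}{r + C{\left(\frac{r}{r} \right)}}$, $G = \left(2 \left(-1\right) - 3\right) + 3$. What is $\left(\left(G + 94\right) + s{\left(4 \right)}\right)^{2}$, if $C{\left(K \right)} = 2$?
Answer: $\frac{305809}{36} \approx 8494.7$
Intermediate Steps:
$G = -2$ ($G = \left(-2 - 3\right) + 3 = -5 + 3 = -2$)
$s{\left(r \right)} = \frac{1}{2 + r}$ ($s{\left(r \right)} = \frac{1}{r + 2} = \frac{1}{2 + r}$)
$\left(\left(G + 94\right) + s{\left(4 \right)}\right)^{2} = \left(\left(-2 + 94\right) + \frac{1}{2 + 4}\right)^{2} = \left(92 + \frac{1}{6}\right)^{2} = \left(\frac{553}{6}\right)^{2} = \frac{305809}{36}$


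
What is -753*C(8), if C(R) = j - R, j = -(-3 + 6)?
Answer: 8283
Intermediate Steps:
j = -3 (j = -1*3 = -3)
C(R) = -3 - R
-753*C(8) = -753*(-3 - 1*8) = -753*(-3 - 8) = -753*(-11) = 8283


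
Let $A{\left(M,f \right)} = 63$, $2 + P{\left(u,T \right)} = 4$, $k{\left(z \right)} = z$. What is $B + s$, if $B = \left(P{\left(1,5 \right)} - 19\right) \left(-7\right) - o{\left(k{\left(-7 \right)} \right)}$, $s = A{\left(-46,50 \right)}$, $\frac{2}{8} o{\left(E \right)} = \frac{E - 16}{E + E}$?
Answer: $\frac{1228}{7} \approx 175.43$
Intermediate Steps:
$P{\left(u,T \right)} = 2$ ($P{\left(u,T \right)} = -2 + 4 = 2$)
$o{\left(E \right)} = \frac{2 \left(-16 + E\right)}{E}$ ($o{\left(E \right)} = 4 \frac{E - 16}{E + E} = 4 \frac{-16 + E}{2 E} = \frac{2 \left(-16 + E\right)}{E}$)
$s = 63$
$B = \frac{787}{7}$ ($B = \left(2 - 19\right) \left(-7\right) - \left(2 - \frac{32}{-7}\right) = \left(-17\right) \left(-7\right) - \left(2 - - \frac{32}{7}\right) = 119 - \left(2 + \frac{32}{7}\right) = 119 - \frac{46}{7} = \frac{787}{7} \approx 112.43$)
$B + s = \frac{787}{7} + 63 = \frac{1228}{7}$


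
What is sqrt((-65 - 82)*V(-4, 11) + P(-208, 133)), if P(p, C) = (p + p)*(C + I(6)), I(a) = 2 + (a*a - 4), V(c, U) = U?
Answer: I*sqrt(71089) ≈ 266.63*I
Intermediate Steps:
I(a) = -2 + a**2 (I(a) = 2 + (a**2 - 4) = 2 + (-4 + a**2) = -2 + a**2)
P(p, C) = 2*p*(34 + C) (P(p, C) = (p + p)*(C + (-2 + 6**2)) = (2*p)*(C + (-2 + 36)) = (2*p)*(C + 34) = (2*p)*(34 + C) = 2*p*(34 + C))
sqrt((-65 - 82)*V(-4, 11) + P(-208, 133)) = sqrt((-65 - 82)*11 + 2*(-208)*(34 + 133)) = sqrt(-147*11 + 2*(-208)*167) = sqrt(-1617 - 69472) = sqrt(-71089) = I*sqrt(71089)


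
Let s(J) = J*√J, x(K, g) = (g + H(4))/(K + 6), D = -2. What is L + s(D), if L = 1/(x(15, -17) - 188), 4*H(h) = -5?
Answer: -84/15865 - 2*I*√2 ≈ -0.0052947 - 2.8284*I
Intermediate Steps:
H(h) = -5/4 (H(h) = (¼)*(-5) = -5/4)
x(K, g) = (-5/4 + g)/(6 + K) (x(K, g) = (g - 5/4)/(K + 6) = (-5/4 + g)/(6 + K))
s(J) = J^(3/2)
L = -84/15865 (L = 1/((-5/4 - 17)/(6 + 15) - 188) = 1/(-73/4/21 - 188) = 1/((1/21)*(-73/4) - 188) = 1/(-73/84 - 188) = 1/(-15865/84) = -84/15865 ≈ -0.0052947)
L + s(D) = -84/15865 + (-2)^(3/2) = -84/15865 - 2*I*√2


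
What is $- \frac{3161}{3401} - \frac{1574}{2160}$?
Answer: $- \frac{6090467}{3673080} \approx -1.6581$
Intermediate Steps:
$- \frac{3161}{3401} - \frac{1574}{2160} = \left(-3161\right) \frac{1}{3401} - \frac{787}{1080} = - \frac{3161}{3401} - \frac{787}{1080} = - \frac{6090467}{3673080}$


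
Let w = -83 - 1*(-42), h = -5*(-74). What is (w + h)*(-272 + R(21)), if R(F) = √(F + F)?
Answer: -89488 + 329*√42 ≈ -87356.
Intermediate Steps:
h = 370
w = -41 (w = -83 + 42 = -41)
R(F) = √2*√F (R(F) = √(2*F) = √2*√F)
(w + h)*(-272 + R(21)) = (-41 + 370)*(-272 + √2*√21) = 329*(-272 + √42) = -89488 + 329*√42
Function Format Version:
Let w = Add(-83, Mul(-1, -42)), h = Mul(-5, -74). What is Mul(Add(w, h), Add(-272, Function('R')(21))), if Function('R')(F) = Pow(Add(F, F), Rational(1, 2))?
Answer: Add(-89488, Mul(329, Pow(42, Rational(1, 2)))) ≈ -87356.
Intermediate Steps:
h = 370
w = -41 (w = Add(-83, 42) = -41)
Function('R')(F) = Mul(Pow(2, Rational(1, 2)), Pow(F, Rational(1, 2))) (Function('R')(F) = Pow(Mul(2, F), Rational(1, 2)) = Mul(Pow(2, Rational(1, 2)), Pow(F, Rational(1, 2))))
Mul(Add(w, h), Add(-272, Function('R')(21))) = Mul(Add(-41, 370), Add(-272, Mul(Pow(2, Rational(1, 2)), Pow(21, Rational(1, 2))))) = Mul(329, Add(-272, Pow(42, Rational(1, 2)))) = Add(-89488, Mul(329, Pow(42, Rational(1, 2))))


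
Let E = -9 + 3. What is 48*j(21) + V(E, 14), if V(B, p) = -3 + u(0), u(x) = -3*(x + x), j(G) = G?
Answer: 1005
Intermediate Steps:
E = -6
u(x) = -6*x
V(B, p) = -3 (V(B, p) = -3 - 6*0 = -3 + 0 = -3)
48*j(21) + V(E, 14) = 48*21 - 3 = 1008 - 3 = 1005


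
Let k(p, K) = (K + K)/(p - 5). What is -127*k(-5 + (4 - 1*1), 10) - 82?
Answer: 1966/7 ≈ 280.86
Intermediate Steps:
k(p, K) = 2*K/(-5 + p) (k(p, K) = (2*K)/(-5 + p) = 2*K/(-5 + p))
-127*k(-5 + (4 - 1*1), 10) - 82 = -254*10/(-5 + (-5 + (4 - 1*1))) - 82 = -254*10/(-5 + (-5 + (4 - 1))) - 82 = -254*10/(-5 + (-5 + 3)) - 82 = -254*10/(-5 - 2) - 82 = -254*10/(-7) - 82 = -254*10*(-1)/7 - 82 = -127*(-20/7) - 82 = 2540/7 - 82 = 1966/7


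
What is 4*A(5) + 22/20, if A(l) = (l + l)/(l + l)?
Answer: 51/10 ≈ 5.1000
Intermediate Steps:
A(l) = 1 (A(l) = (2*l)/((2*l)) = (2*l)*(1/(2*l)) = 1)
4*A(5) + 22/20 = 4*1 + 22/20 = 4 + 22*(1/20) = 4 + 11/10 = 51/10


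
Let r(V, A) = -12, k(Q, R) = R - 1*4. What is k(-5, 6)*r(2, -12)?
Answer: -24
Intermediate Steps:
k(Q, R) = -4 + R (k(Q, R) = R - 4 = -4 + R)
k(-5, 6)*r(2, -12) = (-4 + 6)*(-12) = 2*(-12) = -24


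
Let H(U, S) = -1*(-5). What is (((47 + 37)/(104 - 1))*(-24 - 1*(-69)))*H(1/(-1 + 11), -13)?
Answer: 18900/103 ≈ 183.50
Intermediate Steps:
H(U, S) = 5
(((47 + 37)/(104 - 1))*(-24 - 1*(-69)))*H(1/(-1 + 11), -13) = (((47 + 37)/(104 - 1))*(-24 - 1*(-69)))*5 = ((84/103)*(-24 + 69))*5 = ((84*(1/103))*45)*5 = ((84/103)*45)*5 = (3780/103)*5 = 18900/103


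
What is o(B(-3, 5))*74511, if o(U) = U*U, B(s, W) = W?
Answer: 1862775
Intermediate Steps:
o(U) = U²
o(B(-3, 5))*74511 = 5²*74511 = 25*74511 = 1862775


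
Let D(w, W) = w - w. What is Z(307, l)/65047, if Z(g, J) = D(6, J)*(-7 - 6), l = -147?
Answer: 0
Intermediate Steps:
D(w, W) = 0
Z(g, J) = 0 (Z(g, J) = 0*(-7 - 6) = 0*(-13) = 0)
Z(307, l)/65047 = 0/65047 = 0*(1/65047) = 0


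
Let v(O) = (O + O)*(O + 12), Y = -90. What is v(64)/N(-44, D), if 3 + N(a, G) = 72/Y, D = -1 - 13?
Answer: -2560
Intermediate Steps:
D = -14
N(a, G) = -19/5 (N(a, G) = -3 + 72/(-90) = -3 + 72*(-1/90) = -3 - 4/5 = -19/5)
v(O) = 2*O*(12 + O) (v(O) = (2*O)*(12 + O) = 2*O*(12 + O))
v(64)/N(-44, D) = (2*64*(12 + 64))/(-19/5) = (2*64*76)*(-5/19) = 9728*(-5/19) = -2560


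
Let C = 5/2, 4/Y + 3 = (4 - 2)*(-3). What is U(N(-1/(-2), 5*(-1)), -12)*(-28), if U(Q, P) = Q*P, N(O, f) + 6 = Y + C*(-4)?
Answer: -16576/3 ≈ -5525.3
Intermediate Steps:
Y = -4/9 (Y = 4/(-3 + (4 - 2)*(-3)) = 4/(-3 + 2*(-3)) = 4/(-3 - 6) = 4/(-9) = 4*(-⅑) = -4/9 ≈ -0.44444)
C = 5/2 (C = 5*(½) = 5/2 ≈ 2.5000)
N(O, f) = -148/9 (N(O, f) = -6 + (-4/9 + (5/2)*(-4)) = -6 + (-4/9 - 10) = -6 - 94/9 = -148/9)
U(Q, P) = P*Q
U(N(-1/(-2), 5*(-1)), -12)*(-28) = -12*(-148/9)*(-28) = (592/3)*(-28) = -16576/3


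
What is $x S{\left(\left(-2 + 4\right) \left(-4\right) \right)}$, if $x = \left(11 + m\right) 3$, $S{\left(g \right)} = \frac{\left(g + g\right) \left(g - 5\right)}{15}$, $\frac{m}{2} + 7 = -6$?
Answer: $-624$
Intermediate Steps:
$m = -26$ ($m = -14 + 2 \left(-6\right) = -14 - 12 = -26$)
$S{\left(g \right)} = \frac{2 g \left(-5 + g\right)}{15}$ ($S{\left(g \right)} = 2 g \left(-5 + g\right) \frac{1}{15} = \frac{2 g \left(-5 + g\right)}{15}$)
$x = -45$ ($x = \left(11 - 26\right) 3 = \left(-15\right) 3 = -45$)
$x S{\left(\left(-2 + 4\right) \left(-4\right) \right)} = - 45 \frac{2 \left(-2 + 4\right) \left(-4\right) \left(-5 + \left(-2 + 4\right) \left(-4\right)\right)}{15} = - 45 \frac{2 \cdot 2 \left(-4\right) \left(-5 + 2 \left(-4\right)\right)}{15} = - 45 \cdot \frac{2}{15} \left(-8\right) \left(-5 - 8\right) = - 45 \cdot \frac{2}{15} \left(-8\right) \left(-13\right) = \left(-45\right) \frac{208}{15} = -624$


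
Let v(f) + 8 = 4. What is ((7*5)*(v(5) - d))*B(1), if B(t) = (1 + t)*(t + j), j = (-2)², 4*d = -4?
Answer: -1050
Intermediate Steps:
d = -1 (d = (¼)*(-4) = -1)
v(f) = -4 (v(f) = -8 + 4 = -4)
j = 4
B(t) = (1 + t)*(4 + t) (B(t) = (1 + t)*(t + 4) = (1 + t)*(4 + t))
((7*5)*(v(5) - d))*B(1) = ((7*5)*(-4 - 1*(-1)))*(4 + 1² + 5*1) = (35*(-4 + 1))*(4 + 1 + 5) = (35*(-3))*10 = -105*10 = -1050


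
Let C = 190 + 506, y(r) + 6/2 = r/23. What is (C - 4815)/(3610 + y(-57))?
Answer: -94737/82904 ≈ -1.1427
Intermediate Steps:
y(r) = -3 + r/23
C = 696
(C - 4815)/(3610 + y(-57)) = (696 - 4815)/(3610 + (-3 + (1/23)*(-57))) = -4119/(3610 + (-3 - 57/23)) = -4119/(3610 - 126/23) = -4119/82904/23 = -4119*23/82904 = -94737/82904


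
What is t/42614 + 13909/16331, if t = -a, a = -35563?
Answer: 15240227/9038042 ≈ 1.6862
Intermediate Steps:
t = 35563 (t = -1*(-35563) = 35563)
t/42614 + 13909/16331 = 35563/42614 + 13909/16331 = 35563*(1/42614) + 13909*(1/16331) = 3233/3874 + 1987/2333 = 15240227/9038042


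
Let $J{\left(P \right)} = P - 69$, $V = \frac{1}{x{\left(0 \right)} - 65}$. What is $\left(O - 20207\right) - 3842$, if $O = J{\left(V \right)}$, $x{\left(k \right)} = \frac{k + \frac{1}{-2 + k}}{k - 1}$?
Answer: $- \frac{3111224}{129} \approx -24118.0$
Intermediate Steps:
$x{\left(k \right)} = \frac{k + \frac{1}{-2 + k}}{-1 + k}$
$V = - \frac{2}{129}$ ($V = \frac{1}{\frac{-1 + 0}{-2 + 0} - 65} = \frac{1}{\frac{1}{-2} \left(-1\right) - 65} = \frac{1}{\left(- \frac{1}{2}\right) \left(-1\right) - 65} = \frac{1}{\frac{1}{2} - 65} = \frac{1}{- \frac{129}{2}} = - \frac{2}{129} \approx -0.015504$)
$J{\left(P \right)} = -69 + P$ ($J{\left(P \right)} = P - 69 = -69 + P$)
$O = - \frac{8903}{129}$ ($O = -69 - \frac{2}{129} = - \frac{8903}{129} \approx -69.016$)
$\left(O - 20207\right) - 3842 = \left(- \frac{8903}{129} - 20207\right) - 3842 = - \frac{2615606}{129} - 3842 = - \frac{3111224}{129}$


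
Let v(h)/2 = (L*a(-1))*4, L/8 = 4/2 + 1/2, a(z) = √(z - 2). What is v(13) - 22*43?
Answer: -946 + 160*I*√3 ≈ -946.0 + 277.13*I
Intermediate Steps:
a(z) = √(-2 + z)
L = 20 (L = 8*(4/2 + 1/2) = 8*(4*(½) + 1*(½)) = 8*(2 + ½) = 8*(5/2) = 20)
v(h) = 160*I*√3 (v(h) = 2*((20*√(-2 - 1))*4) = 2*((20*√(-3))*4) = 2*((20*(I*√3))*4) = 2*((20*I*√3)*4) = 2*(80*I*√3) = 160*I*√3)
v(13) - 22*43 = 160*I*√3 - 22*43 = 160*I*√3 - 946 = -946 + 160*I*√3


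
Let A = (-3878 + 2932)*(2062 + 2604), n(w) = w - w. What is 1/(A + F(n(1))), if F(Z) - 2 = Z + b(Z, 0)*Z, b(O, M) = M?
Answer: -1/4414034 ≈ -2.2655e-7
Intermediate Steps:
n(w) = 0
F(Z) = 2 + Z (F(Z) = 2 + (Z + 0*Z) = 2 + (Z + 0) = 2 + Z)
A = -4414036 (A = -946*4666 = -4414036)
1/(A + F(n(1))) = 1/(-4414036 + (2 + 0)) = 1/(-4414036 + 2) = 1/(-4414034) = -1/4414034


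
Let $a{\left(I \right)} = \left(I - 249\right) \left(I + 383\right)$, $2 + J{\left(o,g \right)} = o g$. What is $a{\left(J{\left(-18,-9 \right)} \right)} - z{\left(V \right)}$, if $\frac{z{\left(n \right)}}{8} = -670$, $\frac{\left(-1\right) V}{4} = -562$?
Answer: $-42967$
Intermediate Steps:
$V = 2248$ ($V = \left(-4\right) \left(-562\right) = 2248$)
$z{\left(n \right)} = -5360$ ($z{\left(n \right)} = 8 \left(-670\right) = -5360$)
$J{\left(o,g \right)} = -2 + g o$ ($J{\left(o,g \right)} = -2 + o g = -2 + g o$)
$a{\left(I \right)} = \left(-249 + I\right) \left(383 + I\right)$
$a{\left(J{\left(-18,-9 \right)} \right)} - z{\left(V \right)} = \left(-95367 + \left(-2 - -162\right)^{2} + 134 \left(-2 - -162\right)\right) - -5360 = \left(-95367 + \left(-2 + 162\right)^{2} + 134 \left(-2 + 162\right)\right) + 5360 = \left(-95367 + 160^{2} + 134 \cdot 160\right) + 5360 = \left(-95367 + 25600 + 21440\right) + 5360 = -48327 + 5360 = -42967$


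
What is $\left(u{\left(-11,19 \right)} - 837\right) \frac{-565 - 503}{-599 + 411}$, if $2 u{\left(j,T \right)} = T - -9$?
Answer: $- \frac{219741}{47} \approx -4675.3$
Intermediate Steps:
$u{\left(j,T \right)} = \frac{9}{2} + \frac{T}{2}$ ($u{\left(j,T \right)} = \frac{T - -9}{2} = \frac{T + 9}{2} = \frac{9 + T}{2} = \frac{9}{2} + \frac{T}{2}$)
$\left(u{\left(-11,19 \right)} - 837\right) \frac{-565 - 503}{-599 + 411} = \left(\left(\frac{9}{2} + \frac{1}{2} \cdot 19\right) - 837\right) \frac{-565 - 503}{-599 + 411} = \left(\left(\frac{9}{2} + \frac{19}{2}\right) - 837\right) \left(- \frac{1068}{-188}\right) = \left(14 - 837\right) \left(\left(-1068\right) \left(- \frac{1}{188}\right)\right) = \left(-823\right) \frac{267}{47} = - \frac{219741}{47}$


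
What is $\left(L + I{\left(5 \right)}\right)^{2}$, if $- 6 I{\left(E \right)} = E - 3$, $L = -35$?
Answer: $\frac{11236}{9} \approx 1248.4$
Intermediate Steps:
$I{\left(E \right)} = \frac{1}{2} - \frac{E}{6}$ ($I{\left(E \right)} = - \frac{E - 3}{6} = - \frac{-3 + E}{6} = \frac{1}{2} - \frac{E}{6}$)
$\left(L + I{\left(5 \right)}\right)^{2} = \left(-35 + \left(\frac{1}{2} - \frac{5}{6}\right)\right)^{2} = \left(-35 - \frac{1}{3}\right)^{2} = \left(- \frac{106}{3}\right)^{2} = \frac{11236}{9}$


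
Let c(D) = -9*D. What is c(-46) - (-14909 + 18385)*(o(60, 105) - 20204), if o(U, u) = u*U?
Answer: 48330718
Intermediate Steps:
o(U, u) = U*u
c(-46) - (-14909 + 18385)*(o(60, 105) - 20204) = -9*(-46) - (-14909 + 18385)*(60*105 - 20204) = 414 - 3476*(6300 - 20204) = 414 - 3476*(-13904) = 414 - 1*(-48330304) = 414 + 48330304 = 48330718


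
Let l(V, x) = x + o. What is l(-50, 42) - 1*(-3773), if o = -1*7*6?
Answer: 3773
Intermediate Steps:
o = -42 (o = -7*6 = -42)
l(V, x) = -42 + x (l(V, x) = x - 42 = -42 + x)
l(-50, 42) - 1*(-3773) = (-42 + 42) - 1*(-3773) = 0 + 3773 = 3773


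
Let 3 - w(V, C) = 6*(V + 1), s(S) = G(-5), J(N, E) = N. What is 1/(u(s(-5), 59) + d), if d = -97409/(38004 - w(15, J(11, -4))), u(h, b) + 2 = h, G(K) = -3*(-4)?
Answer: 38097/283561 ≈ 0.13435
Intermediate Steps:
G(K) = 12
s(S) = 12
u(h, b) = -2 + h
w(V, C) = -3 - 6*V (w(V, C) = 3 - 6*(V + 1) = 3 - 6*(1 + V) = 3 - (6 + 6*V) = 3 + (-6 - 6*V) = -3 - 6*V)
d = -97409/38097 (d = -97409/(38004 - (-3 - 6*15)) = -97409/(38004 - (-3 - 90)) = -97409/(38004 - 1*(-93)) = -97409/(38004 + 93) = -97409/38097 ≈ -2.5569)
1/(u(s(-5), 59) + d) = 1/((-2 + 12) - 97409/38097) = 1/(10 - 97409/38097) = 1/(283561/38097) = 38097/283561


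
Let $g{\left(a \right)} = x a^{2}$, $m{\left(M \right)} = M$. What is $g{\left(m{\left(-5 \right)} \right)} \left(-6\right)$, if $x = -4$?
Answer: $600$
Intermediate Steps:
$g{\left(a \right)} = - 4 a^{2}$
$g{\left(m{\left(-5 \right)} \right)} \left(-6\right) = - 4 \left(-5\right)^{2} \left(-6\right) = \left(-4\right) 25 \left(-6\right) = \left(-100\right) \left(-6\right) = 600$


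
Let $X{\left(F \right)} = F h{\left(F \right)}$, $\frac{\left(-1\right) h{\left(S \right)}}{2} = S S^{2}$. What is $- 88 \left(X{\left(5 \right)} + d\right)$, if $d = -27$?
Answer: $112376$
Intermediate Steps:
$h{\left(S \right)} = - 2 S^{3}$ ($h{\left(S \right)} = - 2 S S^{2} = - 2 S^{3}$)
$X{\left(F \right)} = - 2 F^{4}$ ($X{\left(F \right)} = F \left(- 2 F^{3}\right) = - 2 F^{4}$)
$- 88 \left(X{\left(5 \right)} + d\right) = - 88 \left(- 2 \cdot 5^{4} - 27\right) = - 88 \left(\left(-2\right) 625 - 27\right) = - 88 \left(-1250 - 27\right) = \left(-88\right) \left(-1277\right) = 112376$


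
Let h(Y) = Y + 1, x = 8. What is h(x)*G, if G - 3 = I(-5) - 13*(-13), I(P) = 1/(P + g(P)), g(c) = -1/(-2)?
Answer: 1546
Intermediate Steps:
h(Y) = 1 + Y
g(c) = 1/2 (g(c) = -1*(-1/2) = 1/2)
I(P) = 1/(1/2 + P) (I(P) = 1/(P + 1/2) = 1/(1/2 + P))
G = 1546/9 (G = 3 + (2/(1 + 2*(-5)) - 13*(-13)) = 3 + (2/(1 - 10) + 169) = 3 + (2/(-9) + 169) = 3 + (2*(-1/9) + 169) = 3 + (-2/9 + 169) = 3 + 1519/9 = 1546/9 ≈ 171.78)
h(x)*G = (1 + 8)*(1546/9) = 9*(1546/9) = 1546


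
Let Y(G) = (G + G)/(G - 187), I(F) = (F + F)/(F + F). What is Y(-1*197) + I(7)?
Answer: 389/192 ≈ 2.0260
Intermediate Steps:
I(F) = 1 (I(F) = (2*F)/((2*F)) = (2*F)*(1/(2*F)) = 1)
Y(G) = 2*G/(-187 + G) (Y(G) = (2*G)/(-187 + G) = 2*G/(-187 + G))
Y(-1*197) + I(7) = 2*(-1*197)/(-187 - 1*197) + 1 = 2*(-197)/(-187 - 197) + 1 = 2*(-197)/(-384) + 1 = 2*(-197)*(-1/384) + 1 = 197/192 + 1 = 389/192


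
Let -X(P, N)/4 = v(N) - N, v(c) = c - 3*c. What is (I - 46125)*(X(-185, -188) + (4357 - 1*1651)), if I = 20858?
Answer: -11370150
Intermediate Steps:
v(c) = -2*c
X(P, N) = 12*N (X(P, N) = -4*(-2*N - N) = -(-12)*N = 12*N)
(I - 46125)*(X(-185, -188) + (4357 - 1*1651)) = (20858 - 46125)*(12*(-188) + (4357 - 1*1651)) = -25267*(-2256 + (4357 - 1651)) = -25267*(-2256 + 2706) = -25267*450 = -11370150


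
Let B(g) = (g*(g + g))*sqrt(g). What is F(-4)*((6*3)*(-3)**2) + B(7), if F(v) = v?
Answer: -648 + 98*sqrt(7) ≈ -388.72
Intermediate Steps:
B(g) = 2*g**(5/2) (B(g) = (g*(2*g))*sqrt(g) = (2*g**2)*sqrt(g) = 2*g**(5/2))
F(-4)*((6*3)*(-3)**2) + B(7) = -4*6*3*(-3)**2 + 2*7**(5/2) = -72*9 + 2*(49*sqrt(7)) = -4*162 + 98*sqrt(7) = -648 + 98*sqrt(7)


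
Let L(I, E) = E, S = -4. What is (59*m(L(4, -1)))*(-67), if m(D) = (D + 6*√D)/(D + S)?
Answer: -3953/5 + 23718*I/5 ≈ -790.6 + 4743.6*I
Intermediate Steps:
m(D) = (D + 6*√D)/(-4 + D) (m(D) = (D + 6*√D)/(D - 4) = (D + 6*√D)/(-4 + D))
(59*m(L(4, -1)))*(-67) = (59*((-1 + 6*√(-1))/(-4 - 1)))*(-67) = (59*((-1 + 6*I)/(-5)))*(-67) = (59*(-(-1 + 6*I)/5))*(-67) = (59*(⅕ - 6*I/5))*(-67) = (59/5 - 354*I/5)*(-67) = -3953/5 + 23718*I/5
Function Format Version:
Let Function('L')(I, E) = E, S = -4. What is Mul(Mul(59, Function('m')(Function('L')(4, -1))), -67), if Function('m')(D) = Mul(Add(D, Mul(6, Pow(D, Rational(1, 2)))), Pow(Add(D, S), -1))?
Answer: Add(Rational(-3953, 5), Mul(Rational(23718, 5), I)) ≈ Add(-790.60, Mul(4743.6, I))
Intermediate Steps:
Function('m')(D) = Mul(Pow(Add(-4, D), -1), Add(D, Mul(6, Pow(D, Rational(1, 2))))) (Function('m')(D) = Mul(Add(D, Mul(6, Pow(D, Rational(1, 2)))), Pow(Add(D, -4), -1)) = Mul(Add(D, Mul(6, Pow(D, Rational(1, 2)))), Pow(Add(-4, D), -1)) = Mul(Pow(Add(-4, D), -1), Add(D, Mul(6, Pow(D, Rational(1, 2))))))
Mul(Mul(59, Function('m')(Function('L')(4, -1))), -67) = Mul(Mul(59, Mul(Pow(Add(-4, -1), -1), Add(-1, Mul(6, Pow(-1, Rational(1, 2)))))), -67) = Mul(Mul(59, Mul(Pow(-5, -1), Add(-1, Mul(6, I)))), -67) = Mul(Mul(59, Mul(Rational(-1, 5), Add(-1, Mul(6, I)))), -67) = Mul(Mul(59, Add(Rational(1, 5), Mul(Rational(-6, 5), I))), -67) = Mul(Add(Rational(59, 5), Mul(Rational(-354, 5), I)), -67) = Add(Rational(-3953, 5), Mul(Rational(23718, 5), I))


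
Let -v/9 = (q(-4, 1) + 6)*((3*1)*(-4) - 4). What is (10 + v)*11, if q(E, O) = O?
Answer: 11198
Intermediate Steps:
v = 1008 (v = -9*(1 + 6)*((3*1)*(-4) - 4) = -63*(3*(-4) - 4) = -63*(-12 - 4) = -63*(-16) = -9*(-112) = 1008)
(10 + v)*11 = (10 + 1008)*11 = 1018*11 = 11198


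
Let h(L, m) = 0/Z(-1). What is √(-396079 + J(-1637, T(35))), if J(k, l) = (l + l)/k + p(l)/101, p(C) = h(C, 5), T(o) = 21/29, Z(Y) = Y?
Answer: I*√892637591850457/47473 ≈ 629.35*I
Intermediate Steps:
h(L, m) = 0 (h(L, m) = 0/(-1) = 0*(-1) = 0)
T(o) = 21/29 (T(o) = 21*(1/29) = 21/29)
p(C) = 0
J(k, l) = 2*l/k (J(k, l) = (l + l)/k + 0/101 = (2*l)/k + 0*(1/101) = 2*l/k + 0 = 2*l/k)
√(-396079 + J(-1637, T(35))) = √(-396079 + 2*(21/29)/(-1637)) = √(-396079 + 2*(21/29)*(-1/1637)) = √(-396079 - 42/47473) = √(-18803058409/47473) = I*√892637591850457/47473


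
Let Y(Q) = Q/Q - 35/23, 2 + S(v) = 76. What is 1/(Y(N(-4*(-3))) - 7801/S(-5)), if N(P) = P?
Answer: -1702/180311 ≈ -0.0094392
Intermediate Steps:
S(v) = 74 (S(v) = -2 + 76 = 74)
Y(Q) = -12/23 (Y(Q) = 1 - 35*1/23 = 1 - 35/23 = -12/23)
1/(Y(N(-4*(-3))) - 7801/S(-5)) = 1/(-12/23 - 7801/74) = 1/(-180311/1702) = -1702/180311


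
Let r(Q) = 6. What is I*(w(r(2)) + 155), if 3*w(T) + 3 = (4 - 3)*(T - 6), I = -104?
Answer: -16016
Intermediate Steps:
w(T) = -3 + T/3 (w(T) = -1 + ((4 - 3)*(T - 6))/3 = -1 + (1*(-6 + T))/3 = -1 + (-6 + T)/3 = -1 + (-2 + T/3) = -3 + T/3)
I*(w(r(2)) + 155) = -104*((-3 + (⅓)*6) + 155) = -104*((-3 + 2) + 155) = -104*(-1 + 155) = -104*154 = -16016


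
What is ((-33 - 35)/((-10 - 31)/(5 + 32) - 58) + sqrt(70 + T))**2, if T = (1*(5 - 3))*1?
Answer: 350704024/4782969 + 10064*sqrt(2)/729 ≈ 92.847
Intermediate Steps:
T = 2 (T = (1*2)*1 = 2*1 = 2)
((-33 - 35)/((-10 - 31)/(5 + 32) - 58) + sqrt(70 + T))**2 = ((-33 - 35)/((-10 - 31)/(5 + 32) - 58) + sqrt(70 + 2))**2 = (-68/(-41/37 - 58) + sqrt(72))**2 = (-68/(-41*1/37 - 58) + 6*sqrt(2))**2 = (-68/(-41/37 - 58) + 6*sqrt(2))**2 = (-68/(-2187/37) + 6*sqrt(2))**2 = (-68*(-37/2187) + 6*sqrt(2))**2 = (2516/2187 + 6*sqrt(2))**2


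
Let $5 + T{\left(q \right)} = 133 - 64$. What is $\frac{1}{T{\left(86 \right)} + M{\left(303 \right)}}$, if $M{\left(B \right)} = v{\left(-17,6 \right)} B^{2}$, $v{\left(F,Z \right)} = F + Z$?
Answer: $- \frac{1}{1009835} \approx -9.9026 \cdot 10^{-7}$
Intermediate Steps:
$M{\left(B \right)} = - 11 B^{2}$ ($M{\left(B \right)} = \left(-17 + 6\right) B^{2} = - 11 B^{2}$)
$T{\left(q \right)} = 64$ ($T{\left(q \right)} = -5 + \left(133 - 64\right) = -5 + 69 = 64$)
$\frac{1}{T{\left(86 \right)} + M{\left(303 \right)}} = \frac{1}{64 - 11 \cdot 303^{2}} = \frac{1}{64 - 1009899} = \frac{1}{-1009835} = - \frac{1}{1009835}$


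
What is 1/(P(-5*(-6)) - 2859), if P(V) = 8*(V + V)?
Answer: -1/2379 ≈ -0.00042034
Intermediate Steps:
P(V) = 16*V (P(V) = 8*(2*V) = 16*V)
1/(P(-5*(-6)) - 2859) = 1/(16*(-5*(-6)) - 2859) = 1/(16*30 - 2859) = 1/(480 - 2859) = 1/(-2379) = -1/2379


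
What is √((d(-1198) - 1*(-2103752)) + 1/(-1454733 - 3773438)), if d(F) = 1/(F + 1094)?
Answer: √920055636171836883862/20912684 ≈ 1450.4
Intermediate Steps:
d(F) = 1/(1094 + F)
√((d(-1198) - 1*(-2103752)) + 1/(-1454733 - 3773438)) = √((1/(1094 - 1198) - 1*(-2103752)) + 1/(-1454733 - 3773438)) = √((1/(-104) + 2103752) + 1/(-5228171)) = √((-1/104 + 2103752) - 1/5228171) = √(218790207/104 - 1/5228171) = √(87990201178561/41825368) = √920055636171836883862/20912684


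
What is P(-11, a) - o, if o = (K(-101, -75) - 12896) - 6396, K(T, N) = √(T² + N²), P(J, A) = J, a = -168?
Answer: 19281 - √15826 ≈ 19155.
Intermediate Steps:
K(T, N) = √(N² + T²)
o = -19292 + √15826 (o = (√((-75)² + (-101)²) - 12896) - 6396 = (√(5625 + 10201) - 12896) - 6396 = (√15826 - 12896) - 6396 = (-12896 + √15826) - 6396 = -19292 + √15826 ≈ -19166.)
P(-11, a) - o = -11 - (-19292 + √15826) = -11 + (19292 - √15826) = 19281 - √15826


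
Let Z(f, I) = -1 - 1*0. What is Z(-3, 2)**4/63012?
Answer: 1/63012 ≈ 1.5870e-5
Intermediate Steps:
Z(f, I) = -1 (Z(f, I) = -1 + 0 = -1)
Z(-3, 2)**4/63012 = (-1)**4/63012 = 1*(1/63012) = 1/63012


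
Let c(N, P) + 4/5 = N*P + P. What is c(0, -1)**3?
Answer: -729/125 ≈ -5.8320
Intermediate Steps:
c(N, P) = -4/5 + P + N*P (c(N, P) = -4/5 + (N*P + P) = -4/5 + (P + N*P) = -4/5 + P + N*P)
c(0, -1)**3 = (-4/5 - 1 + 0*(-1))**3 = (-4/5 - 1 + 0)**3 = (-9/5)**3 = -729/125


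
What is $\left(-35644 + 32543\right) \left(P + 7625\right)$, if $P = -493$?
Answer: $-22116332$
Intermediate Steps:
$\left(-35644 + 32543\right) \left(P + 7625\right) = \left(-35644 + 32543\right) \left(-493 + 7625\right) = \left(-3101\right) 7132 = -22116332$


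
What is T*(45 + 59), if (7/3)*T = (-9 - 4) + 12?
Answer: -312/7 ≈ -44.571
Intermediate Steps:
T = -3/7 (T = 3*((-9 - 4) + 12)/7 = 3*(-13 + 12)/7 = (3/7)*(-1) = -3/7 ≈ -0.42857)
T*(45 + 59) = -3*(45 + 59)/7 = -3/7*104 = -312/7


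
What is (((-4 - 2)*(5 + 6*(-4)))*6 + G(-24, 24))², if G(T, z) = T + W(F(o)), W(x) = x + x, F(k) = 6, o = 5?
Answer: 451584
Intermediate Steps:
W(x) = 2*x
G(T, z) = 12 + T (G(T, z) = T + 2*6 = T + 12 = 12 + T)
(((-4 - 2)*(5 + 6*(-4)))*6 + G(-24, 24))² = (((-4 - 2)*(5 + 6*(-4)))*6 + (12 - 24))² = (-6*(5 - 24)*6 - 12)² = (-6*(-19)*6 - 12)² = (114*6 - 12)² = (684 - 12)² = 672² = 451584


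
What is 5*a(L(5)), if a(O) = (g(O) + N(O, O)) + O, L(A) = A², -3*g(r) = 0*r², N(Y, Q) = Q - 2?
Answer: 240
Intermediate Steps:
N(Y, Q) = -2 + Q
g(r) = 0 (g(r) = -0*r² = -⅓*0 = 0)
a(O) = -2 + 2*O (a(O) = (0 + (-2 + O)) + O = (-2 + O) + O = -2 + 2*O)
5*a(L(5)) = 5*(-2 + 2*5²) = 5*(-2 + 2*25) = 5*(-2 + 50) = 5*48 = 240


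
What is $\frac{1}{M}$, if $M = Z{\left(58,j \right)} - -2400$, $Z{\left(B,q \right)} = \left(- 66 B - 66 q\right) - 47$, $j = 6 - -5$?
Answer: $- \frac{1}{2201} \approx -0.00045434$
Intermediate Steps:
$j = 11$ ($j = 6 + 5 = 11$)
$Z{\left(B,q \right)} = -47 - 66 B - 66 q$
$M = -2201$ ($M = \left(-47 - 3828 - 726\right) - -2400 = \left(-47 - 3828 - 726\right) + 2400 = -4601 + 2400 = -2201$)
$\frac{1}{M} = \frac{1}{-2201} = - \frac{1}{2201}$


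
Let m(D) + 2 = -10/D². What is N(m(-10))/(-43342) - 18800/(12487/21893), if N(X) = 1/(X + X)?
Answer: -374620353026365/11365442634 ≈ -32961.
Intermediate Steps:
m(D) = -2 - 10/D²
N(X) = 1/(2*X)
N(m(-10))/(-43342) - 18800/(12487/21893) = (1/(2*(-2 - 10/(-10)²)))/(-43342) - 18800/(12487/21893) = (1/(2*(-2 - 10*1/100)))*(-1/43342) - 18800/(12487*(1/21893)) = (1/(2*(-2 - ⅒)))*(-1/43342) - 18800/12487/21893 = (1/(2*(-21/10)))*(-1/43342) - 18800*21893/12487 = ((½)*(-10/21))*(-1/43342) - 411588400/12487 = -5/21*(-1/43342) - 411588400/12487 = 5/910182 - 411588400/12487 = -374620353026365/11365442634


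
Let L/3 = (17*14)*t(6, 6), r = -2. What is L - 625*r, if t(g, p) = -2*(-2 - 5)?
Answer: 11246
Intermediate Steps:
t(g, p) = 14 (t(g, p) = -2*(-7) = 14)
L = 9996 (L = 3*((17*14)*14) = 3*(238*14) = 3*3332 = 9996)
L - 625*r = 9996 - 625*(-2) = 9996 - 1*(-1250) = 9996 + 1250 = 11246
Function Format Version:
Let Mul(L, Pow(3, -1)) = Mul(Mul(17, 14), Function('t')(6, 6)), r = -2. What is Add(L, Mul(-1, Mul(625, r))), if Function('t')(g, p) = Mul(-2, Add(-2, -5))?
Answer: 11246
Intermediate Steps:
Function('t')(g, p) = 14 (Function('t')(g, p) = Mul(-2, -7) = 14)
L = 9996 (L = Mul(3, Mul(Mul(17, 14), 14)) = Mul(3, Mul(238, 14)) = Mul(3, 3332) = 9996)
Add(L, Mul(-1, Mul(625, r))) = Add(9996, Mul(-1, Mul(625, -2))) = Add(9996, Mul(-1, -1250)) = Add(9996, 1250) = 11246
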